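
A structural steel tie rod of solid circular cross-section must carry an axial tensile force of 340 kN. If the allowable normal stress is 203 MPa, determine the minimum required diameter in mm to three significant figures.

46.2 mm

Required area A ≥ P/σ_allow = 340000/203 = 1675 mm².
For a solid circular section, d ≥ √(4A/π) = 46.18 mm.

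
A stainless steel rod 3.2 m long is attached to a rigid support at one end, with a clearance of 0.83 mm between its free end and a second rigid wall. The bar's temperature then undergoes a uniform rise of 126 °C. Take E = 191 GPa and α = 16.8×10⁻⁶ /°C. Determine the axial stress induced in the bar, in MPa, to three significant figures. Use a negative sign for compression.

-355 MPa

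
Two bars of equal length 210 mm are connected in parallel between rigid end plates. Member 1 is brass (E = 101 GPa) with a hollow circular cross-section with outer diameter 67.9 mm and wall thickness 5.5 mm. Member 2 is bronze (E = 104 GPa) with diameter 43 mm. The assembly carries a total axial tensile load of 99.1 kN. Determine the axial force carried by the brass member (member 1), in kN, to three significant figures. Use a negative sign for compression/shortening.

41.5 kN

A_1 = 1078 mm².
A_2 = 1452 mm².
Equal strain + equilibrium ⇒ each member carries load in proportion to AE: A₁E₁ = 108900000 N, A₂E₂ = 151000000 N, ΣAE = 259900000 N.
F₁ = P·A₁E₁/ΣAE = 99100·108900000/259900000 = 41520 N.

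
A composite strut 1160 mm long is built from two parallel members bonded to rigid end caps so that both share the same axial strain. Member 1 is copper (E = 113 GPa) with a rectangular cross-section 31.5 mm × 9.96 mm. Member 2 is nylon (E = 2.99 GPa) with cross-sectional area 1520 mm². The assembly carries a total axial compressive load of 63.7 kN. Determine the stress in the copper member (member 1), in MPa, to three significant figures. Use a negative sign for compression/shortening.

A_1 = 313.7 mm².
Equal strain + equilibrium ⇒ each member carries load in proportion to AE: A₁E₁ = 35450000 N, A₂E₂ = 4545000 N, ΣAE = 40000000 N.
σ₁ = P·E₁/ΣAE = -63700·113000/40000000 = -180 MPa.

-180 MPa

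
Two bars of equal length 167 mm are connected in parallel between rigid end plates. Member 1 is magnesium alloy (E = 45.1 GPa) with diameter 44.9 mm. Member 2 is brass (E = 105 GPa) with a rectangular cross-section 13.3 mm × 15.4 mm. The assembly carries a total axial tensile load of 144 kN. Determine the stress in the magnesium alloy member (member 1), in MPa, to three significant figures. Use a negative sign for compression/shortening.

69.9 MPa

A_1 = 1583 mm².
A_2 = 204.8 mm².
Equal strain + equilibrium ⇒ each member carries load in proportion to AE: A₁E₁ = 71410000 N, A₂E₂ = 21510000 N, ΣAE = 92920000 N.
σ₁ = P·E₁/ΣAE = 144000·45100/92920000 = 69.9 MPa.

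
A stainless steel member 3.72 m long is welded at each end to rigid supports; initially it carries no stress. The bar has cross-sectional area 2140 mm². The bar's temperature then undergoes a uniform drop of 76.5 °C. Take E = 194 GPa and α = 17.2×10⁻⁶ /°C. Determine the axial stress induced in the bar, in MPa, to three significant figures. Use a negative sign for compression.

Free thermal expansion αLΔT = 17.2e-6 · 3720 · -76.5 = -4.895 mm.
The walls impose strain ε = −(-4.895)/3720 = 1.3158e-03; σ = Eε = 194000 · 1.3158e-03 = 255.3 MPa.

255 MPa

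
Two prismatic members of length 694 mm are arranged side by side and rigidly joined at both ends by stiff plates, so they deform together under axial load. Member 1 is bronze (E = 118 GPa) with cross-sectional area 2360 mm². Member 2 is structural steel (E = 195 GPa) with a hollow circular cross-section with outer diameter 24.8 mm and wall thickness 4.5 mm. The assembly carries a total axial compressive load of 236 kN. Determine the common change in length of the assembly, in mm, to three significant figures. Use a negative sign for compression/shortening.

A_2 = 287 mm².
Equal strain + equilibrium ⇒ each member carries load in proportion to AE: A₁E₁ = 278500000 N, A₂E₂ = 55960000 N, ΣAE = 334400000 N.
δ = PL/ΣAE = -236000·694/334400000 = -0.4897 mm.

-0.490 mm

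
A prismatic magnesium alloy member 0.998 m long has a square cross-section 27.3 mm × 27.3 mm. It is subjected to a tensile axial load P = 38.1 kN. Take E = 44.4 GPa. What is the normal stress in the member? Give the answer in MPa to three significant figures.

51.1 MPa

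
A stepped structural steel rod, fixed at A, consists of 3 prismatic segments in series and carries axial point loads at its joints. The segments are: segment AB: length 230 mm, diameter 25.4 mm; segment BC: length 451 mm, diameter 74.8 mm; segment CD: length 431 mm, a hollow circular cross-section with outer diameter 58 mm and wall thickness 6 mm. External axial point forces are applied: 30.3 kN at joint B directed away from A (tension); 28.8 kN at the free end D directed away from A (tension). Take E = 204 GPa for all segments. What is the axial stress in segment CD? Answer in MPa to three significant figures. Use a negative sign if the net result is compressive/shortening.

Internal axial forces (sectioning from the free end, tension +): N_CD = 28.8 kN, N_BC = 28.8 kN, N_AB = 59.1 kN.
A_CD = 980.2 mm².
σ_CD = N_CD/A_CD = 28800/980.2 = 29.38 MPa.

29.4 MPa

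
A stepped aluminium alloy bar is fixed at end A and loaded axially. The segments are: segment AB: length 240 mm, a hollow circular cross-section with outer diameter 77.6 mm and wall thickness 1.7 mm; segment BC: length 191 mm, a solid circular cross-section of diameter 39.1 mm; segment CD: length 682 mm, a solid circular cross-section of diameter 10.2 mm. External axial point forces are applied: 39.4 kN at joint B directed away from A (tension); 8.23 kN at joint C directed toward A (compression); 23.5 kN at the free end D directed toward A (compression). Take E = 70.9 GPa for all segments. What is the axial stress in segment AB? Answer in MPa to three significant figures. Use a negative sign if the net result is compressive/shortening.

18.9 MPa

Internal axial forces (sectioning from the free end, tension +): N_CD = -23.5 kN, N_BC = -31.73 kN, N_AB = 7.67 kN.
A_AB = 405.4 mm².
σ_AB = N_AB/A_AB = 7670/405.4 = 18.92 MPa.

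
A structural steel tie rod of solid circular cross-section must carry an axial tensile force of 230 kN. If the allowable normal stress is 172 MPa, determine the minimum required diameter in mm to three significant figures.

41.3 mm

Required area A ≥ P/σ_allow = 230000/172 = 1337 mm².
For a solid circular section, d ≥ √(4A/π) = 41.26 mm.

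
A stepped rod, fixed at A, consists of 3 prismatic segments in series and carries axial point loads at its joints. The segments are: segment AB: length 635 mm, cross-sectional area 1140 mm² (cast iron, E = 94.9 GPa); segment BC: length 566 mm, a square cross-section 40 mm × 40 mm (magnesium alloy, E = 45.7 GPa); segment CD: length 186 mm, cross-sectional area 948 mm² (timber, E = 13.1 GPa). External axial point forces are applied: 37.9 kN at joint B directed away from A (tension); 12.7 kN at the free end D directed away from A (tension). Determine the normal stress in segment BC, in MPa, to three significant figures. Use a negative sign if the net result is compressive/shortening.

7.94 MPa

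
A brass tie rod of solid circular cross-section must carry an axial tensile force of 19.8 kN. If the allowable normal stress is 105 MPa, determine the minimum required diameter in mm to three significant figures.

Required area A ≥ P/σ_allow = 19800/105 = 188.6 mm².
For a solid circular section, d ≥ √(4A/π) = 15.5 mm.

15.5 mm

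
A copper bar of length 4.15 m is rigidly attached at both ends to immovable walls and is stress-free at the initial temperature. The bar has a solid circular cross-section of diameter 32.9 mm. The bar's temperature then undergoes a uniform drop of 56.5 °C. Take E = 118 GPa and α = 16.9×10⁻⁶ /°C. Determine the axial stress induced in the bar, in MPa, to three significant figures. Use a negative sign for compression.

113 MPa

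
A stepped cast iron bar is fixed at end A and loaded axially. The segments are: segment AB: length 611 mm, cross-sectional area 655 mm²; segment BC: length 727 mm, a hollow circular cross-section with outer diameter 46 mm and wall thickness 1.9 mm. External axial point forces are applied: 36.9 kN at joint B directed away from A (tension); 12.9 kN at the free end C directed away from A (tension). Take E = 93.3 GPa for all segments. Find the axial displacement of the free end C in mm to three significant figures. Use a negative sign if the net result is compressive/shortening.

Internal axial forces (sectioning from the free end, tension +): N_BC = 12.9 kN, N_AB = 49.8 kN.
A_BC = 263.2 mm².
δ_AB = 49800·611/(655·93300) = 0.4979 mm
δ_BC = 12900·727/(263.2·93300) = 0.3819 mm
δ = Σδ_i = 0.8798 mm.

0.880 mm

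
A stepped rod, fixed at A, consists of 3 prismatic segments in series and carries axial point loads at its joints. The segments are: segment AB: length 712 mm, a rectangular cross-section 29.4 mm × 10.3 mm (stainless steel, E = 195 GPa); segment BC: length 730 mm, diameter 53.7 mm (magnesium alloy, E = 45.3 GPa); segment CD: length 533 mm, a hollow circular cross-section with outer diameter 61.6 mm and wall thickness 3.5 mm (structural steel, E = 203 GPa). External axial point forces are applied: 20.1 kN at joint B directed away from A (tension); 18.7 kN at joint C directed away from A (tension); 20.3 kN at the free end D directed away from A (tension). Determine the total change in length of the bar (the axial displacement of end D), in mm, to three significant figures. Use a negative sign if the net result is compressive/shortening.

Internal axial forces (sectioning from the free end, tension +): N_CD = 20.3 kN, N_BC = 39 kN, N_AB = 59.1 kN.
A_AB = 302.8 mm².
A_BC = 2265 mm².
A_CD = 638.8 mm².
δ_AB = 59100·712/(302.8·195000) = 0.7126 mm
δ_BC = 39000·730/(2265·45300) = 0.2775 mm
δ_CD = 20300·533/(638.8·203000) = 0.08343 mm
δ = Σδ_i = 1.074 mm.

1.07 mm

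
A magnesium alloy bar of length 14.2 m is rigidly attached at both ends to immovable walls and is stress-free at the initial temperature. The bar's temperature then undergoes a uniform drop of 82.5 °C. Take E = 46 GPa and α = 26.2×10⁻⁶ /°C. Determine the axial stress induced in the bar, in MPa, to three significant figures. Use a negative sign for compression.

Free thermal expansion αLΔT = 26.2e-6 · 14200 · -82.5 = -30.69 mm.
The walls impose strain ε = −(-30.69)/14200 = 2.1615e-03; σ = Eε = 46000 · 2.1615e-03 = 99.43 MPa.

99.4 MPa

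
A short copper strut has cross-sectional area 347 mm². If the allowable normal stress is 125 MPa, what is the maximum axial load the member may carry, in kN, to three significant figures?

43.4 kN

P_max = σ_allow · A = 125 · 347 = 43380 N = 43.38 kN.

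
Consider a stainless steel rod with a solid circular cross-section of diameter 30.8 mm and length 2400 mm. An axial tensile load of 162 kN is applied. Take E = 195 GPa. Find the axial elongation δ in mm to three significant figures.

2.68 mm

A = 745.1 mm².
δ_mech = NL/(AE) = 162000·2400/(745.1·195000) = 2.676 mm.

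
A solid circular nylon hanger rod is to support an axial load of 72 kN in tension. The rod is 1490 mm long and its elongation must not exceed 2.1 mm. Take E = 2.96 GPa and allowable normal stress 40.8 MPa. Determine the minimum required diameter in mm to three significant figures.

Required area A ≥ P/σ_allow = 72000/40.8 = 1765 mm².
For a solid circular section, d ≥ √(4A/π) = 47.4 mm.
Elongation limit: A ≥ PL/(Eδ_allow) = 72000·1490/(2960·2.1) = 17260 mm² ⇒ d ≥ 148.2 mm.
The elongation limit governs.

148 mm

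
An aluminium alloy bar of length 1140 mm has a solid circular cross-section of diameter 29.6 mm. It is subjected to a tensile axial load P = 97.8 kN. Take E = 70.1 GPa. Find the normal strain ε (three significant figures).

A = 688.1 mm².
σ = N/A = 142.1 MPa; ε = σ/E = 142.1/70100 = 2.027e-03.

0.00203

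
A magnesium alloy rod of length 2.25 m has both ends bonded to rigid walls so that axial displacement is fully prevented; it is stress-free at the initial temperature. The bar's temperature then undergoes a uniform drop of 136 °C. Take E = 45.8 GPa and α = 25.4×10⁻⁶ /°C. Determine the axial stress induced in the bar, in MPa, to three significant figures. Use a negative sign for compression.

158 MPa

Free thermal expansion αLΔT = 25.4e-6 · 2250 · -136 = -7.772 mm.
The walls impose strain ε = −(-7.772)/2250 = 3.4544e-03; σ = Eε = 45800 · 3.4544e-03 = 158.2 MPa.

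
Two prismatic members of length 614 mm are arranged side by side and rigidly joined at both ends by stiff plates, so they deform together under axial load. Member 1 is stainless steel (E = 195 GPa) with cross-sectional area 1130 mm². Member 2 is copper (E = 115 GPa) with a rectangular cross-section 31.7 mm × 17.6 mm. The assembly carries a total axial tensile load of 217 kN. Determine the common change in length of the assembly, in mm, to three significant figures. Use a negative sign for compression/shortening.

A_2 = 557.9 mm².
Equal strain + equilibrium ⇒ each member carries load in proportion to AE: A₁E₁ = 220400000 N, A₂E₂ = 64160000 N, ΣAE = 284500000 N.
δ = PL/ΣAE = 217000·614/284500000 = 0.4683 mm.

0.468 mm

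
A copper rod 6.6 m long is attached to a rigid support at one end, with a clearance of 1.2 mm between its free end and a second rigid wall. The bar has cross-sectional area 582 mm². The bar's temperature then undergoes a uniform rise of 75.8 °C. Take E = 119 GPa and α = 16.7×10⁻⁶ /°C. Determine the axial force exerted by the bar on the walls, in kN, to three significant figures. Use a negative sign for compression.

-75.1 kN

Free thermal expansion αLΔT = 16.7e-6 · 6600 · 75.8 = 8.355 mm.
The walls engage after the gap closes; constrained expansion = 8.355 − 1.2 = 7.155 mm.
The walls impose strain ε = −(7.155)/6600 = -1.0840e-03; σ = Eε = 119000 · -1.0840e-03 = -129 MPa.
Wall reaction R = σ·A = -129·582 = -75080 N = -75.08 kN.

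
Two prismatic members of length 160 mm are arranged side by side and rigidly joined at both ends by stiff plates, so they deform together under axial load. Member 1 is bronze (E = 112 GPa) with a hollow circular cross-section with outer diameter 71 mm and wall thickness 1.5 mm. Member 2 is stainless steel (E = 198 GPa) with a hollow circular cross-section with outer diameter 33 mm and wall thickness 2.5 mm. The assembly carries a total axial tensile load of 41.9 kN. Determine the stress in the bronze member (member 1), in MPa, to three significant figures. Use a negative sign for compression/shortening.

55.8 MPa

A_1 = 327.5 mm².
A_2 = 239.5 mm².
Equal strain + equilibrium ⇒ each member carries load in proportion to AE: A₁E₁ = 36680000 N, A₂E₂ = 47430000 N, ΣAE = 84110000 N.
σ₁ = P·E₁/ΣAE = 41900·112000/84110000 = 55.79 MPa.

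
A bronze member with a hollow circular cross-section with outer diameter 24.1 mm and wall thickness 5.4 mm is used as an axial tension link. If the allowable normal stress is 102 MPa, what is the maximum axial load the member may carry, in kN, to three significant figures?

32.4 kN

A = 317.2 mm².
P_max = σ_allow · A = 102 · 317.2 = 32360 N = 32.36 kN.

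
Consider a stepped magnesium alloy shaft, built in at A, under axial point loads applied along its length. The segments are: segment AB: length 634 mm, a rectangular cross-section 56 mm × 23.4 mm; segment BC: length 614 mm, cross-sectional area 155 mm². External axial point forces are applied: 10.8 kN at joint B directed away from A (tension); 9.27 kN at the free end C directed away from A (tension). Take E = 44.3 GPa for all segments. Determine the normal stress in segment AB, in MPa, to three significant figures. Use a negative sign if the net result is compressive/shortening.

Internal axial forces (sectioning from the free end, tension +): N_BC = 9.27 kN, N_AB = 20.07 kN.
A_AB = 1310 mm².
σ_AB = N_AB/A_AB = 20070/1310 = 15.32 MPa.

15.3 MPa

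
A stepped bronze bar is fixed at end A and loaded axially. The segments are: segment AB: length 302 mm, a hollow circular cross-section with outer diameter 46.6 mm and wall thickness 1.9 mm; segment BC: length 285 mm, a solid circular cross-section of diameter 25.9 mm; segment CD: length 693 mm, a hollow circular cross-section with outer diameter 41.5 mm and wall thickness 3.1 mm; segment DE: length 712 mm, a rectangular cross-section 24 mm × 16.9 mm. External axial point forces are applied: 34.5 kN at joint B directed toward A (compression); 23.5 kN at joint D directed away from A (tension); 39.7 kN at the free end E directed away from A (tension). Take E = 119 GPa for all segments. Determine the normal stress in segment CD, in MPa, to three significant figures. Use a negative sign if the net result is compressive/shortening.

169 MPa

Internal axial forces (sectioning from the free end, tension +): N_DE = 39.7 kN, N_CD = 63.2 kN, N_BC = 63.2 kN, N_AB = 28.7 kN.
A_CD = 374 mm².
σ_CD = N_CD/A_CD = 63200/374 = 169 MPa.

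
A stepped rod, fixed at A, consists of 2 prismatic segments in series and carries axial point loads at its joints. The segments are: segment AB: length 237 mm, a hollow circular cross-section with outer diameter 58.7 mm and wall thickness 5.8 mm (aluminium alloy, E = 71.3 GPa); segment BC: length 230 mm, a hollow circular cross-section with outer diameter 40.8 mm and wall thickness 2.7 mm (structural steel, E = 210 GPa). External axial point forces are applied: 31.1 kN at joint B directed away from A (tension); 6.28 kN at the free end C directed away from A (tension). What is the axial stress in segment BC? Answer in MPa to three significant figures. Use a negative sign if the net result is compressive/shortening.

Internal axial forces (sectioning from the free end, tension +): N_BC = 6.28 kN, N_AB = 37.38 kN.
A_BC = 323.2 mm².
σ_BC = N_BC/A_BC = 6280/323.2 = 19.43 MPa.

19.4 MPa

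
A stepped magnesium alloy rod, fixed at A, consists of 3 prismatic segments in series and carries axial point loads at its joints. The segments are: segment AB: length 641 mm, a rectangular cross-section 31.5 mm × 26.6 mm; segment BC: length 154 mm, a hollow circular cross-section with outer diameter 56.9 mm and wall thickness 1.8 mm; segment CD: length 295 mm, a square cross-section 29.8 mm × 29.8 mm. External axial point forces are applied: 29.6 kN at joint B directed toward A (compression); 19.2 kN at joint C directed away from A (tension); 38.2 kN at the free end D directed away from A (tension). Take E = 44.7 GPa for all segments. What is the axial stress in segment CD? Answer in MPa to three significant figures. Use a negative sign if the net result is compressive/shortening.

Internal axial forces (sectioning from the free end, tension +): N_CD = 38.2 kN, N_BC = 57.4 kN, N_AB = 27.8 kN.
A_CD = 888 mm².
σ_CD = N_CD/A_CD = 38200/888 = 43.02 MPa.

43.0 MPa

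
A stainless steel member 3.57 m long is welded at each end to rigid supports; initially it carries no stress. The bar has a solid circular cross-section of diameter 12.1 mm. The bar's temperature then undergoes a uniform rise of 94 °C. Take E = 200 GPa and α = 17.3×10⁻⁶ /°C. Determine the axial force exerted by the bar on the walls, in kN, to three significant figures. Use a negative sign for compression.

-37.4 kN

Free thermal expansion αLΔT = 17.3e-6 · 3570 · 94 = 5.806 mm.
The walls impose strain ε = −(5.806)/3570 = -1.6262e-03; σ = Eε = 200000 · -1.6262e-03 = -325.2 MPa.
Wall reaction R = σ·A = -325.2·115 = -37400 N = -37.4 kN.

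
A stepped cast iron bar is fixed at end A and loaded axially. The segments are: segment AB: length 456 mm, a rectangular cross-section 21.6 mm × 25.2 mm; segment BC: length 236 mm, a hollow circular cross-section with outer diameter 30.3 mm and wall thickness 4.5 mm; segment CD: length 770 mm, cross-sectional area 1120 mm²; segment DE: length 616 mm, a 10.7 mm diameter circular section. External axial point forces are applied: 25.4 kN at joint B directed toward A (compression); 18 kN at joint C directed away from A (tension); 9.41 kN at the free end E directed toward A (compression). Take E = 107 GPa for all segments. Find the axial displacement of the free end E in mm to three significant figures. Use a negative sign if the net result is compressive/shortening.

-0.743 mm

Internal axial forces (sectioning from the free end, tension +): N_DE = -9.41 kN, N_CD = -9.41 kN, N_BC = 8.59 kN, N_AB = -16.81 kN.
A_AB = 544.3 mm².
A_BC = 364.7 mm².
A_DE = 89.92 mm².
δ_AB = -16810·456/(544.3·107000) = -0.1316 mm
δ_BC = 8590·236/(364.7·107000) = 0.05194 mm
δ_CD = -9410·770/(1120·107000) = -0.06046 mm
δ_DE = -9410·616/(89.92·107000) = -0.6025 mm
δ = Σδ_i = -0.7426 mm.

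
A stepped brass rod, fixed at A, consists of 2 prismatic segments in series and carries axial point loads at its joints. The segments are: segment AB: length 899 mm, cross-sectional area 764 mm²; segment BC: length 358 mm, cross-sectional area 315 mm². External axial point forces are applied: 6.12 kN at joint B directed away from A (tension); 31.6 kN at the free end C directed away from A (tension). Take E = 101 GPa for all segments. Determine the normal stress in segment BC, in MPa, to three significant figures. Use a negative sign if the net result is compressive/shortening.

100 MPa

Internal axial forces (sectioning from the free end, tension +): N_BC = 31.6 kN, N_AB = 37.72 kN.
σ_BC = N_BC/A_BC = 31600/315 = 100.3 MPa.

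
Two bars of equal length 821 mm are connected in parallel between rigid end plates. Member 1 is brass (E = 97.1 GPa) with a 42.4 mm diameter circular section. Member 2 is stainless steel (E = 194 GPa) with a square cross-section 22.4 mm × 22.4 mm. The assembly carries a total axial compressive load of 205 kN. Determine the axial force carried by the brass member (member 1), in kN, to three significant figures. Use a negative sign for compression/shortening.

-120 kN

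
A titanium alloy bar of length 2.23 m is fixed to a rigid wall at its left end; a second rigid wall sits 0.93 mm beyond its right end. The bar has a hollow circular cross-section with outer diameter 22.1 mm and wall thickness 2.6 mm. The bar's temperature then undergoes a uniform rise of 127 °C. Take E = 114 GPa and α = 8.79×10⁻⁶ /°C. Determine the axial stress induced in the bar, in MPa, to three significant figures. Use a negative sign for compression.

-79.7 MPa

Free thermal expansion αLΔT = 8.79e-6 · 2230 · 127 = 2.489 mm.
The walls engage after the gap closes; constrained expansion = 2.489 − 0.93 = 1.559 mm.
The walls impose strain ε = −(1.559)/2230 = -6.9929e-04; σ = Eε = 114000 · -6.9929e-04 = -79.72 MPa.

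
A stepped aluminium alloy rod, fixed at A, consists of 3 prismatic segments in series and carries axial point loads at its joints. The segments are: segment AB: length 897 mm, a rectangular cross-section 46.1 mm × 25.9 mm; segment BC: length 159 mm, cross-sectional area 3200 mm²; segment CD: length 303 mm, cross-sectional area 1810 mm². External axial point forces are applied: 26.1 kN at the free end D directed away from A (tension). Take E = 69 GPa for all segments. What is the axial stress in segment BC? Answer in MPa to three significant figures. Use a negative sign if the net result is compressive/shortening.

8.16 MPa

Internal axial forces (sectioning from the free end, tension +): N_CD = 26.1 kN, N_BC = 26.1 kN, N_AB = 26.1 kN.
σ_BC = N_BC/A_BC = 26100/3200 = 8.156 MPa.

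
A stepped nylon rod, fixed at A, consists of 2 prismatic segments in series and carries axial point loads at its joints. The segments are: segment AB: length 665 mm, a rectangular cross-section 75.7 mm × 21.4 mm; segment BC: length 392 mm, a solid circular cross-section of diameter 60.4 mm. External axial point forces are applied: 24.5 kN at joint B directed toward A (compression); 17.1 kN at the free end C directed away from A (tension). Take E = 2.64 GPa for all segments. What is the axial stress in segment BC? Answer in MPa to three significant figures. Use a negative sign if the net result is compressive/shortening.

Internal axial forces (sectioning from the free end, tension +): N_BC = 17.1 kN, N_AB = -7.4 kN.
A_BC = 2865 mm².
σ_BC = N_BC/A_BC = 17100/2865 = 5.968 MPa.

5.97 MPa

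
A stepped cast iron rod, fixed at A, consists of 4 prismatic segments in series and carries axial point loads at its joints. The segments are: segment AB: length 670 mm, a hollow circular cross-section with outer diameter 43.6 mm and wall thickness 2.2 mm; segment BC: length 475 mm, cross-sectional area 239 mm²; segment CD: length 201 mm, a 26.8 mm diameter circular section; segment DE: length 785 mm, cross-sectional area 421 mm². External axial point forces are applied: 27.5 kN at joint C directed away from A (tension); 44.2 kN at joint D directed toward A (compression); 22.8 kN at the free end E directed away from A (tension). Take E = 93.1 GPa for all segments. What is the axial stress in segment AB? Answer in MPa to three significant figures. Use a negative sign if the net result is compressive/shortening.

Internal axial forces (sectioning from the free end, tension +): N_DE = 22.8 kN, N_CD = -21.4 kN, N_BC = 6.1 kN, N_AB = 6.1 kN.
A_AB = 286.1 mm².
σ_AB = N_AB/A_AB = 6100/286.1 = 21.32 MPa.

21.3 MPa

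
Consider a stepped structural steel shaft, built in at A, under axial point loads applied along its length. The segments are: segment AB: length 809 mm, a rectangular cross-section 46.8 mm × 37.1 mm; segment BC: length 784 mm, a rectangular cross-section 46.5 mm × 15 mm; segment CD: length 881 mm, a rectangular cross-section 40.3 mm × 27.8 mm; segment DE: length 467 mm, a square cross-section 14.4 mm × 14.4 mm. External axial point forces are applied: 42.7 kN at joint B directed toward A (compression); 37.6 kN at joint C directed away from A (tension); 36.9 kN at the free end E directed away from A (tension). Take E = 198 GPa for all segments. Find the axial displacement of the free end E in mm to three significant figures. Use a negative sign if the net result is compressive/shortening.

1.06 mm

Internal axial forces (sectioning from the free end, tension +): N_DE = 36.9 kN, N_CD = 36.9 kN, N_BC = 74.5 kN, N_AB = 31.8 kN.
A_AB = 1736 mm².
A_BC = 697.5 mm².
A_CD = 1120 mm².
A_DE = 207.4 mm².
δ_AB = 31800·809/(1736·198000) = 0.07483 mm
δ_BC = 74500·784/(697.5·198000) = 0.4229 mm
δ_CD = 36900·881/(1120·198000) = 0.1466 mm
δ_DE = 36900·467/(207.4·198000) = 0.4197 mm
δ = Σδ_i = 1.064 mm.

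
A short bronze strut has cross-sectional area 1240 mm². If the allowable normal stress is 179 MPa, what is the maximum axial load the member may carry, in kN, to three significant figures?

222 kN

P_max = σ_allow · A = 179 · 1240 = 222000 N = 222 kN.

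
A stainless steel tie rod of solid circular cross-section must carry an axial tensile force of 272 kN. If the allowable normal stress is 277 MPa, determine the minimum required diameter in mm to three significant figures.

Required area A ≥ P/σ_allow = 272000/277 = 981.9 mm².
For a solid circular section, d ≥ √(4A/π) = 35.36 mm.

35.4 mm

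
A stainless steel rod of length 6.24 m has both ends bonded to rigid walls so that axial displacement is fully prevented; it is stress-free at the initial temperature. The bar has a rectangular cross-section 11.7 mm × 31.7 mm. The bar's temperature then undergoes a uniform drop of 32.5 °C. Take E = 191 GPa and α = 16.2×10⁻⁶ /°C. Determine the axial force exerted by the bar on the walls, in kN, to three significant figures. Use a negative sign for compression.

37.3 kN

Free thermal expansion αLΔT = 16.2e-6 · 6240 · -32.5 = -3.285 mm.
The walls impose strain ε = −(-3.285)/6240 = 5.2650e-04; σ = Eε = 191000 · 5.2650e-04 = 100.6 MPa.
Wall reaction R = σ·A = 100.6·370.9 = 37300 N = 37.3 kN.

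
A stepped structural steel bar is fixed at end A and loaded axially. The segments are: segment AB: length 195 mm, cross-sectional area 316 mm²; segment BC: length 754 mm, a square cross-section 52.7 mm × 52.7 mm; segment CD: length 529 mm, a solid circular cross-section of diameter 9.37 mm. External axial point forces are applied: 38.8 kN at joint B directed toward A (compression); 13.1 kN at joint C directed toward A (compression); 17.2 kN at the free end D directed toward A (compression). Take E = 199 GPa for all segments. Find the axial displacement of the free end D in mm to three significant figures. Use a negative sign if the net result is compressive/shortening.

Internal axial forces (sectioning from the free end, tension +): N_CD = -17.2 kN, N_BC = -30.3 kN, N_AB = -69.1 kN.
A_BC = 2777 mm².
A_CD = 68.96 mm².
δ_AB = -69100·195/(316·199000) = -0.2143 mm
δ_BC = -30300·754/(2777·199000) = -0.04134 mm
δ_CD = -17200·529/(68.96·199000) = -0.6631 mm
δ = Σδ_i = -0.9187 mm.

-0.919 mm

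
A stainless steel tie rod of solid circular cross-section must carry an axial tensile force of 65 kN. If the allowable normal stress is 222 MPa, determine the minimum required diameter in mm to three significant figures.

19.3 mm

Required area A ≥ P/σ_allow = 65000/222 = 292.8 mm².
For a solid circular section, d ≥ √(4A/π) = 19.31 mm.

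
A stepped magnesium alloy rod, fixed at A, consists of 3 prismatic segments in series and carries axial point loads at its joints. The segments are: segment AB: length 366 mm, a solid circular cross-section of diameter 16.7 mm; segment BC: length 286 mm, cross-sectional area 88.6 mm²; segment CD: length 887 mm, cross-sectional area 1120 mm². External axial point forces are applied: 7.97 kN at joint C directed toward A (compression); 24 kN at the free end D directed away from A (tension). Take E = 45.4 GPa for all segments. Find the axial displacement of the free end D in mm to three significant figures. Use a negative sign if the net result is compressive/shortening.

2.15 mm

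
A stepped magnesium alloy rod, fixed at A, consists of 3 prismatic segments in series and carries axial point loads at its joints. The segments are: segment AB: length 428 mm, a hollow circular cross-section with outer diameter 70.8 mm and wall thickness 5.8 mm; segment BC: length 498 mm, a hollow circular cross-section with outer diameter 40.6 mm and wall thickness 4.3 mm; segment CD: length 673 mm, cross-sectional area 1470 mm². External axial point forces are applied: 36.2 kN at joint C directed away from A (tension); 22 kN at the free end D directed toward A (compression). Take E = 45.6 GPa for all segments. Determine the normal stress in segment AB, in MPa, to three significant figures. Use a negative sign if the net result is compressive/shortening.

Internal axial forces (sectioning from the free end, tension +): N_CD = -22 kN, N_BC = 14.2 kN, N_AB = 14.2 kN.
A_AB = 1184 mm².
σ_AB = N_AB/A_AB = 14200/1184 = 11.99 MPa.

12.0 MPa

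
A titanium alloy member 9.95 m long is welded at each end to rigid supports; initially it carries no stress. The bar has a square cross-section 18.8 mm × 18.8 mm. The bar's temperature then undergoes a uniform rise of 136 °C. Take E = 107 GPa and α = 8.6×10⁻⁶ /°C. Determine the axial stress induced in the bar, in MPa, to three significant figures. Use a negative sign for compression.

-125 MPa

Free thermal expansion αLΔT = 8.6e-6 · 9950 · 136 = 11.64 mm.
The walls impose strain ε = −(11.64)/9950 = -1.1696e-03; σ = Eε = 107000 · -1.1696e-03 = -125.1 MPa.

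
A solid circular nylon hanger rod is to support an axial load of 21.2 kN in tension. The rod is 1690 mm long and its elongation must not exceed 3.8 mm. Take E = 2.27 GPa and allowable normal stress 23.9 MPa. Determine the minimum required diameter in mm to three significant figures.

Required area A ≥ P/σ_allow = 21200/23.9 = 887 mm².
For a solid circular section, d ≥ √(4A/π) = 33.61 mm.
Elongation limit: A ≥ PL/(Eδ_allow) = 21200·1690/(2270·3.8) = 4153 mm² ⇒ d ≥ 72.72 mm.
The elongation limit governs.

72.7 mm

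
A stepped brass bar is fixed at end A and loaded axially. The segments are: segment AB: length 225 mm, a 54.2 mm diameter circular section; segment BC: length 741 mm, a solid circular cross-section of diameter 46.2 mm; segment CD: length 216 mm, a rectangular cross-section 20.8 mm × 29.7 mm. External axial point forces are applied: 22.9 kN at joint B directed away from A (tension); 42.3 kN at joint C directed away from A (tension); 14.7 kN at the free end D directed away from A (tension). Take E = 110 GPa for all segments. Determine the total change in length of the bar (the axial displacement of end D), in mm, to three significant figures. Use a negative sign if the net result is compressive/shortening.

0.347 mm

Internal axial forces (sectioning from the free end, tension +): N_CD = 14.7 kN, N_BC = 57 kN, N_AB = 79.9 kN.
A_AB = 2307 mm².
A_BC = 1676 mm².
A_CD = 617.8 mm².
δ_AB = 79900·225/(2307·110000) = 0.07084 mm
δ_BC = 57000·741/(1676·110000) = 0.229 mm
δ_CD = 14700·216/(617.8·110000) = 0.04673 mm
δ = Σδ_i = 0.3466 mm.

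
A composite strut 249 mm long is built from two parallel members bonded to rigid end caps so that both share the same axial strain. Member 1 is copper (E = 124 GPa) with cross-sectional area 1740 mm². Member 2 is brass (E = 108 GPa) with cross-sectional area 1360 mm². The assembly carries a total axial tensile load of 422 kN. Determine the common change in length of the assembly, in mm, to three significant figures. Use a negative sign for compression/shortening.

Equal strain + equilibrium ⇒ each member carries load in proportion to AE: A₁E₁ = 215800000 N, A₂E₂ = 146900000 N, ΣAE = 362600000 N.
δ = PL/ΣAE = 422000·249/362600000 = 0.2898 mm.

0.290 mm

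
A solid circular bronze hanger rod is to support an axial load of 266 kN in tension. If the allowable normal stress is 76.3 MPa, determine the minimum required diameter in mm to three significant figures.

Required area A ≥ P/σ_allow = 266000/76.3 = 3486 mm².
For a solid circular section, d ≥ √(4A/π) = 66.62 mm.

66.6 mm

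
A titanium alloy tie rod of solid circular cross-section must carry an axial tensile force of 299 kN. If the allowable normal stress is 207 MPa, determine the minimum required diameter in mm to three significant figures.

Required area A ≥ P/σ_allow = 299000/207 = 1444 mm².
For a solid circular section, d ≥ √(4A/π) = 42.89 mm.

42.9 mm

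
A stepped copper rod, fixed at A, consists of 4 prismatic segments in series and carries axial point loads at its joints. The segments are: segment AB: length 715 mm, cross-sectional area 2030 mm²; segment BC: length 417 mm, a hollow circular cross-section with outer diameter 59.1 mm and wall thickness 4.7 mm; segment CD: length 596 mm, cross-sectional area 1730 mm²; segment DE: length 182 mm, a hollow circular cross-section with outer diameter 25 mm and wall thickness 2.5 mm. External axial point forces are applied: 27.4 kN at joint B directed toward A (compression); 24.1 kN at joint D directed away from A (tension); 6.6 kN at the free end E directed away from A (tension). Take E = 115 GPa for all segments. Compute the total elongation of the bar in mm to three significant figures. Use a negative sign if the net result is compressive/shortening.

0.300 mm

Internal axial forces (sectioning from the free end, tension +): N_DE = 6.6 kN, N_CD = 30.7 kN, N_BC = 30.7 kN, N_AB = 3.3 kN.
A_BC = 803.2 mm².
A_DE = 176.7 mm².
δ_AB = 3300·715/(2030·115000) = 0.01011 mm
δ_BC = 30700·417/(803.2·115000) = 0.1386 mm
δ_CD = 30700·596/(1730·115000) = 0.09197 mm
δ_DE = 6600·182/(176.7·115000) = 0.05911 mm
δ = Σδ_i = 0.2998 mm.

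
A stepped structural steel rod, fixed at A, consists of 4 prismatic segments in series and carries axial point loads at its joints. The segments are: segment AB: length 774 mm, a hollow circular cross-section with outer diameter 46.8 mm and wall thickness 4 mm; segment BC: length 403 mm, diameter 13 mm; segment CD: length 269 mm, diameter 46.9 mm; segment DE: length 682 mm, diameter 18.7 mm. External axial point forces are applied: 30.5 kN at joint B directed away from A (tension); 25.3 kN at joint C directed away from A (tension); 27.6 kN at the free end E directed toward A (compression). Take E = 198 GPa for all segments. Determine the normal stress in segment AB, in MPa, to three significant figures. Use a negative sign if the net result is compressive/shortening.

Internal axial forces (sectioning from the free end, tension +): N_DE = -27.6 kN, N_CD = -27.6 kN, N_BC = -2.3 kN, N_AB = 28.2 kN.
A_AB = 537.8 mm².
σ_AB = N_AB/A_AB = 28200/537.8 = 52.43 MPa.

52.4 MPa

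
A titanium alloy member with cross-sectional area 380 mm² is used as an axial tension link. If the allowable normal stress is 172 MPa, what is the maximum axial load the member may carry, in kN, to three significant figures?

65.4 kN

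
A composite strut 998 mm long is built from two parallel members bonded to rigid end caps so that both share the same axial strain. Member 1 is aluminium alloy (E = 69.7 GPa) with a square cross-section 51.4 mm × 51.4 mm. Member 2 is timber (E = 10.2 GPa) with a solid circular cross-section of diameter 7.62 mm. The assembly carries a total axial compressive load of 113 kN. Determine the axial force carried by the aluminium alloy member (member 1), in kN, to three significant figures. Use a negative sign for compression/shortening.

-113 kN

A_1 = 2642 mm².
A_2 = 45.6 mm².
Equal strain + equilibrium ⇒ each member carries load in proportion to AE: A₁E₁ = 184100000 N, A₂E₂ = 465200 N, ΣAE = 184600000 N.
F₁ = P·A₁E₁/ΣAE = -113000·184100000/184600000 = -112700 N.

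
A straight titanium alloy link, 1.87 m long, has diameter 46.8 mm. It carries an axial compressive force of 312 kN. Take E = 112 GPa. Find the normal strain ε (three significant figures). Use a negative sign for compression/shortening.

A = 1720 mm².
σ = N/A = -181.4 MPa; ε = σ/E = -181.4/112000 = -1.619e-03.

-0.00162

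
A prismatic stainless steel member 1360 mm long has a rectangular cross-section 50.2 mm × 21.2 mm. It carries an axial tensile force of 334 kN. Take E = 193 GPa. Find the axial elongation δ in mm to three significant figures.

2.21 mm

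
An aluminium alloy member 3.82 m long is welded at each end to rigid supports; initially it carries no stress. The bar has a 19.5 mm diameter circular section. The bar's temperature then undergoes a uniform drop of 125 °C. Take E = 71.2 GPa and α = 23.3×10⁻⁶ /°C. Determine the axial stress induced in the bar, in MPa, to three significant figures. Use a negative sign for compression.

207 MPa

Free thermal expansion αLΔT = 23.3e-6 · 3820 · -125 = -11.13 mm.
The walls impose strain ε = −(-11.13)/3820 = 2.9125e-03; σ = Eε = 71200 · 2.9125e-03 = 207.4 MPa.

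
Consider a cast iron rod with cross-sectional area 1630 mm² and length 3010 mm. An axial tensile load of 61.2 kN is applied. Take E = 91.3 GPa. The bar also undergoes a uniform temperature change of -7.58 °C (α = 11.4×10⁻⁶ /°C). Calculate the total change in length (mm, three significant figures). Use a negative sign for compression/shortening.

0.978 mm

δ_mech = NL/(AE) = 61200·3010/(1630·91300) = 1.238 mm.
δ_thermal = αLΔT = 11.4e-6·3010·-7.58 = -0.2601 mm.
δ = δ_mech + δ_thermal = 0.9777 mm.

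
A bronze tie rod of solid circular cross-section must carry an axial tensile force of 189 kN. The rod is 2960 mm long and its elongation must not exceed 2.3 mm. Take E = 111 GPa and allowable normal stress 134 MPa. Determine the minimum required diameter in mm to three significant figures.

52.8 mm

Required area A ≥ P/σ_allow = 189000/134 = 1410 mm².
For a solid circular section, d ≥ √(4A/π) = 42.38 mm.
Elongation limit: A ≥ PL/(Eδ_allow) = 189000·2960/(111000·2.3) = 2191 mm² ⇒ d ≥ 52.82 mm.
The elongation limit governs.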